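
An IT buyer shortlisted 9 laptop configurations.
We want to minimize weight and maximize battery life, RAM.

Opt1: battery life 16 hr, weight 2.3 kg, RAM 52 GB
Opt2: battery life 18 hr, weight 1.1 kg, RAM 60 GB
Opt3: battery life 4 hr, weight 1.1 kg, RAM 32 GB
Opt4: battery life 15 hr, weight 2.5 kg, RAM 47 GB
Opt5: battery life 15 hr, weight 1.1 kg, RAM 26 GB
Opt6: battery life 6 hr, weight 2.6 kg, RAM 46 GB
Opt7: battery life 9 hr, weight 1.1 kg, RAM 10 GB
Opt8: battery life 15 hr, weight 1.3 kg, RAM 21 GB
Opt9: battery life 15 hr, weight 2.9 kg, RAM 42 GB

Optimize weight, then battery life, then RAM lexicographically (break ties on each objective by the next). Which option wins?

First minimize weight: best is 1.1, kept {Opt2, Opt3, Opt5, Opt7}.
Then maximize battery life: best is 18, kept {Opt2}.

Opt2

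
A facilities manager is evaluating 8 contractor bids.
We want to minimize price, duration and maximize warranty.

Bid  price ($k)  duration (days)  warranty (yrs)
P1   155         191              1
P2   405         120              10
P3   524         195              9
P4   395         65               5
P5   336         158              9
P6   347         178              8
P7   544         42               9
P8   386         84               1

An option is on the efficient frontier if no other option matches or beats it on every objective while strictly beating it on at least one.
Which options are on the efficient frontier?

P1, P2, P4, P5, P7, P8

P1: not dominated (best price).
P2: not dominated (best warranty).
P3: dominated by P2 (price 405≤524, duration 120≤195, warranty 10≥9).
P4: not dominated.
P5: not dominated.
P6: dominated by P5 (price 336≤347, duration 158≤178, warranty 9≥8).
P7: not dominated (best duration).
P8: not dominated.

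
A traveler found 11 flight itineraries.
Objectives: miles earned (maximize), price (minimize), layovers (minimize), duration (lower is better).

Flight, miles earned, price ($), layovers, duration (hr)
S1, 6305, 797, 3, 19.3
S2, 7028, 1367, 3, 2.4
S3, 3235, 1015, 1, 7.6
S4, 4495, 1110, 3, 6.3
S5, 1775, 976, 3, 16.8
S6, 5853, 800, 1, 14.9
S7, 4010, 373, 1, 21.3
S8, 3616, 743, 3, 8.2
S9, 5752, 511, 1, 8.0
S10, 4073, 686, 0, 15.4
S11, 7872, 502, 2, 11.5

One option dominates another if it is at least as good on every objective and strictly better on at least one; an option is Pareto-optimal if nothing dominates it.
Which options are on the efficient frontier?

S1: dominated by S11 (miles earned 7872≥6305, price 502≤797, layovers 2≤3, duration 11.5≤19.3).
S2: not dominated (best duration).
S3: not dominated.
S4: not dominated.
S5: dominated by S6 (miles earned 5853≥1775, price 800≤976, layovers 1≤3, duration 14.9≤16.8).
S6: not dominated.
S7: not dominated (best price).
S8: dominated by S9 (miles earned 5752≥3616, price 511≤743, layovers 1≤3, duration 8.0≤8.2).
S9: not dominated.
S10: not dominated (best layovers).
S11: not dominated (best miles earned).

S2, S3, S4, S6, S7, S9, S10, S11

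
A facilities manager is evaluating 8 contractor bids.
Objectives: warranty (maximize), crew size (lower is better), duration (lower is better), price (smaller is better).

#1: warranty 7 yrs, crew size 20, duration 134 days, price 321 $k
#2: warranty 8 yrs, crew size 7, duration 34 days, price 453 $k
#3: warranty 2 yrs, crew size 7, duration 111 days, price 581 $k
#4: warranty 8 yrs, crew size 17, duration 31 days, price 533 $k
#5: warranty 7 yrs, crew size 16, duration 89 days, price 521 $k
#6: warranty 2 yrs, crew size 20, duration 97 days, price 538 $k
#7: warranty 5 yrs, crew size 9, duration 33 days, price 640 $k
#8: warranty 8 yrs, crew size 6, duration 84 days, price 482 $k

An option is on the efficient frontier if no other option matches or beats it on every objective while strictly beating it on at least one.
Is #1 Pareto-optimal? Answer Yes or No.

#2: worse on price (453 vs 321).
#3: worse on warranty (2 vs 7).
#4: worse on price (533 vs 321).
#5: worse on price (521 vs 321).
#6: worse on warranty (2 vs 7).
#7: worse on warranty (5 vs 7).
#8: worse on price (482 vs 321).
No option is at least as good as #1 on every objective and strictly better on one.

Yes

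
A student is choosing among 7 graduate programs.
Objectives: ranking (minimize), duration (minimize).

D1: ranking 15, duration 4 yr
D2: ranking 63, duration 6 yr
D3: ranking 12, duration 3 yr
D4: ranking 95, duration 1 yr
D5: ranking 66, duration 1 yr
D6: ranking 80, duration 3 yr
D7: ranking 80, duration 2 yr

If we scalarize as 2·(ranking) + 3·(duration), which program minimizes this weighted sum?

D3

D1: 2·15 + 3·4 = 42
D2: 2·63 + 3·6 = 144
D3: 2·12 + 3·3 = 33
D4: 2·95 + 3·1 = 193
D5: 2·66 + 3·1 = 135
D6: 2·80 + 3·3 = 169
D7: 2·80 + 3·2 = 166
Lowest: D3 at 33.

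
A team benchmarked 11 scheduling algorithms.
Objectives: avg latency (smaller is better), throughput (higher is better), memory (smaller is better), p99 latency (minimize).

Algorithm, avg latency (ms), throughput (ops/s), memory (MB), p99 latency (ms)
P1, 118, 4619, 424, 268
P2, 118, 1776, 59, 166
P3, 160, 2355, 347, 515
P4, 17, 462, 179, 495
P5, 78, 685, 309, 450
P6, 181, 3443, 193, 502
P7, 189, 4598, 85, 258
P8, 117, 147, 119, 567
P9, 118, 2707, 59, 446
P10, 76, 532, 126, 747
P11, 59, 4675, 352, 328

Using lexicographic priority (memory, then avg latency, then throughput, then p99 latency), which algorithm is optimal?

P9

First minimize memory: best is 59, kept {P2, P9}.
Then minimize avg latency: best is 118, kept {P2, P9}.
Then maximize throughput: best is 2707, kept {P9}.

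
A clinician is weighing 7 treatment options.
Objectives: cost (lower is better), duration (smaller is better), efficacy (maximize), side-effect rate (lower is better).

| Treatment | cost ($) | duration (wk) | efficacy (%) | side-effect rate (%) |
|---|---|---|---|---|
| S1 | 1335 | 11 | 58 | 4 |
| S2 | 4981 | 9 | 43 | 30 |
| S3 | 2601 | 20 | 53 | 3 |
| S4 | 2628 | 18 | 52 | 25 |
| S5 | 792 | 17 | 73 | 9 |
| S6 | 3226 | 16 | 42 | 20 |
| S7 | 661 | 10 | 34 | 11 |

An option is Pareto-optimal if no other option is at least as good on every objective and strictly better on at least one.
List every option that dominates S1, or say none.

none

S2: worse on cost (4981 vs 1335).
S3: worse on cost (2601 vs 1335).
S4: worse on cost (2628 vs 1335).
S5: worse on duration (17 vs 11).
S6: worse on cost (3226 vs 1335).
S7: worse on efficacy (34 vs 58).
No option dominates S1.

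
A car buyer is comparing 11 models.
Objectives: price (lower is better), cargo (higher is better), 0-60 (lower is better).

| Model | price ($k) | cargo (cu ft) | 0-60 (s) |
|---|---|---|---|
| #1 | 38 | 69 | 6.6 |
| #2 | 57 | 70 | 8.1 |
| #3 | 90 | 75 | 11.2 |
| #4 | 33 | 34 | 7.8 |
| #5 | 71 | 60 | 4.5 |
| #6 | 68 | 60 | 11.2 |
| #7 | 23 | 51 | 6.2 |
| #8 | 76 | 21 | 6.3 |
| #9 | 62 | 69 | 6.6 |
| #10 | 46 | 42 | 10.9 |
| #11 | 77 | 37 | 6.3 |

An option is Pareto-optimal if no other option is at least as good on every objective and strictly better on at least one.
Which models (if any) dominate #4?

#7

#7: price 23≤33, cargo 51≥34, 0-60 6.2≤7.8 — dominates #4.
Others (#1, #2, #3, #5, #6, #8, #9, #10, #11) are each worse than #4 on at least one objective.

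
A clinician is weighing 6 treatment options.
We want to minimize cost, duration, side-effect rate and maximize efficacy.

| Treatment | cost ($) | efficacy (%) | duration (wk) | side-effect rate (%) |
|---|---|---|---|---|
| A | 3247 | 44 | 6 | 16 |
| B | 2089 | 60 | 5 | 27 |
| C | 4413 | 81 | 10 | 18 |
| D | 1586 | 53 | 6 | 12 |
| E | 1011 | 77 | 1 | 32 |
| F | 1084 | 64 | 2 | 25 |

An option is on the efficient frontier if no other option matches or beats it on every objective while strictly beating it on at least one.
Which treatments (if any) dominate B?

F: cost 1084≤2089, efficacy 64≥60, duration 2≤5, side-effect rate 25≤27 — dominates B.
Others (A, C, D, E) are each worse than B on at least one objective.

F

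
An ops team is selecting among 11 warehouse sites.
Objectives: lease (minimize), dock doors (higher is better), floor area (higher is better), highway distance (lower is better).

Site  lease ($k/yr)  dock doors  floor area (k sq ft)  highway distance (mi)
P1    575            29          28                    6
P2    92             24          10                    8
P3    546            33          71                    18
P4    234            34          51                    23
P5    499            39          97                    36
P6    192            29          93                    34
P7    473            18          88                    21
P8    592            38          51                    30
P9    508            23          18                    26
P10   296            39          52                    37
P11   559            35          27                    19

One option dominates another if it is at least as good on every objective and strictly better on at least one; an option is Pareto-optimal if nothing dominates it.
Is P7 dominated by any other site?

No

P1: worse on lease (575 vs 473).
P2: worse on floor area (10 vs 88).
P3: worse on lease (546 vs 473).
P4: worse on floor area (51 vs 88).
P5: worse on lease (499 vs 473).
P6: worse on highway distance (34 vs 21).
P8: worse on lease (592 vs 473).
P9: worse on lease (508 vs 473).
P10: worse on floor area (52 vs 88).
P11: worse on lease (559 vs 473).
No option is at least as good as P7 on every objective and strictly better on one.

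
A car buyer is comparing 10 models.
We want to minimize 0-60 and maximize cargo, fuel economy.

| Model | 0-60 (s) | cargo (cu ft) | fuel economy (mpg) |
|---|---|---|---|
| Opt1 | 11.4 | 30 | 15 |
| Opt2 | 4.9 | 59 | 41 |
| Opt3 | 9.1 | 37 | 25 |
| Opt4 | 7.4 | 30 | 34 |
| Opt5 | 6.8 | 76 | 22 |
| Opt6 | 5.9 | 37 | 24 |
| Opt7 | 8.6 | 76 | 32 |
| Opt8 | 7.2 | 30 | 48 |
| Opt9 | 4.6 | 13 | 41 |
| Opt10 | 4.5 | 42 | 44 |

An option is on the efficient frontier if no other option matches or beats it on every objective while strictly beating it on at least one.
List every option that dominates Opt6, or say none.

Opt2, Opt10

Opt2: 0-60 4.9≤5.9, cargo 59≥37, fuel economy 41≥24 — dominates Opt6.
Opt10: 0-60 4.5≤5.9, cargo 42≥37, fuel economy 44≥24 — dominates Opt6.
Others (Opt1, Opt3, Opt4, Opt5, Opt7, Opt8, Opt9) are each worse than Opt6 on at least one objective.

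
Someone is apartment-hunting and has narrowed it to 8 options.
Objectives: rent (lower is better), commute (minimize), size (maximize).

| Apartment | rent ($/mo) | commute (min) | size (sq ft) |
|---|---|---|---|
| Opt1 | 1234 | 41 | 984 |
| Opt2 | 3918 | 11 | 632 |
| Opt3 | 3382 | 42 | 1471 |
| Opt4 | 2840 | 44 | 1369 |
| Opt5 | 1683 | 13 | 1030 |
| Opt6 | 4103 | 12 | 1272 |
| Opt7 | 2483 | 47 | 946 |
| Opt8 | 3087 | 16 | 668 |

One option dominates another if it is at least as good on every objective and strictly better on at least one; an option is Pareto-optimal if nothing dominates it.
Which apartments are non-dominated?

Opt1, Opt2, Opt3, Opt4, Opt5, Opt6

Opt1: not dominated (best rent).
Opt2: not dominated (best commute).
Opt3: not dominated (best size).
Opt4: not dominated.
Opt5: not dominated.
Opt6: not dominated.
Opt7: dominated by Opt1 (rent 1234≤2483, commute 41≤47, size 984≥946).
Opt8: dominated by Opt5 (rent 1683≤3087, commute 13≤16, size 1030≥668).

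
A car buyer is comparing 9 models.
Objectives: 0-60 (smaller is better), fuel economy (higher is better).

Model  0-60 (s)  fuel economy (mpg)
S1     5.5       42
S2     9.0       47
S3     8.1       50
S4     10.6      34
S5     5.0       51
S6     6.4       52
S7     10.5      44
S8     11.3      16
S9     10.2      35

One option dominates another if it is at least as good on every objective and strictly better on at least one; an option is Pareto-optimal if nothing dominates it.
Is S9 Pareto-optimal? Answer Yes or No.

S1 vs S9: 0-60 5.5≤10.2, fuel economy 42≥35 — S1 is at least as good on every objective and strictly better on at least one, so S1 dominates S9.

No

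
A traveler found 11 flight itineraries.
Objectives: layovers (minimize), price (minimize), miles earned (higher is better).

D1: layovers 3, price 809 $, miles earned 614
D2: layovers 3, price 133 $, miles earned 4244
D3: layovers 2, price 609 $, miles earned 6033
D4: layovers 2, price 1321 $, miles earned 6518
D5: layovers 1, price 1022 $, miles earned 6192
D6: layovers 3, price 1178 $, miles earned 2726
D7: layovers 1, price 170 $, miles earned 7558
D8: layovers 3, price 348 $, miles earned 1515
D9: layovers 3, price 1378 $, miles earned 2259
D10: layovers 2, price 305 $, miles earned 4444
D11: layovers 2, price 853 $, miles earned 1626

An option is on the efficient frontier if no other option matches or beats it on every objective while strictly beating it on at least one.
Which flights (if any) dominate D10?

D7: layovers 1≤2, price 170≤305, miles earned 7558≥4444 — dominates D10.
Others (D1, D2, D3, D4, D5, D6, D8, D9, D11) are each worse than D10 on at least one objective.

D7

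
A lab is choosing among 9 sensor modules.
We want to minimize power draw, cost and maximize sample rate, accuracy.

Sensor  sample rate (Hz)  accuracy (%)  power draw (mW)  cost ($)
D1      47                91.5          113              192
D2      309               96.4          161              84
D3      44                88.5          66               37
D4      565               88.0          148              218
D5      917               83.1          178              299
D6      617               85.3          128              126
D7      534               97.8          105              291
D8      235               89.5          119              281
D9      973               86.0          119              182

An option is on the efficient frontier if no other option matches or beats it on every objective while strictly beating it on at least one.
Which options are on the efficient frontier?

D1: not dominated.
D2: not dominated.
D3: not dominated (best power draw).
D4: not dominated.
D5: dominated by D9 (sample rate 973≥917, accuracy 86.0≥83.1, power draw 119≤178, cost 182≤299).
D6: not dominated.
D7: not dominated (best accuracy).
D8: not dominated.
D9: not dominated (best sample rate).

D1, D2, D3, D4, D6, D7, D8, D9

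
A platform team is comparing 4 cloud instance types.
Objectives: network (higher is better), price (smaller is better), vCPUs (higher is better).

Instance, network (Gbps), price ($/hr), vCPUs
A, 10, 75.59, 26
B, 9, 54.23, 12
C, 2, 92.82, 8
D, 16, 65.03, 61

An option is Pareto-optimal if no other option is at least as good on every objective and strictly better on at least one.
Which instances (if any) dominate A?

D: network 16≥10, price 65.03≤75.59, vCPUs 61≥26 — dominates A.
Others (B, C) are each worse than A on at least one objective.

D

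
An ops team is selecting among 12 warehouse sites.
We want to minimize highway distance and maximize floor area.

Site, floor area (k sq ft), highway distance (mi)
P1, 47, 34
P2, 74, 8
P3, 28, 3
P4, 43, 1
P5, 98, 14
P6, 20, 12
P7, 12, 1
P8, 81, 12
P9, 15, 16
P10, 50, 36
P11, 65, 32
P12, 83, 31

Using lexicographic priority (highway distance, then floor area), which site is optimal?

First minimize highway distance: best is 1, kept {P4, P7}.
Then maximize floor area: best is 43, kept {P4}.

P4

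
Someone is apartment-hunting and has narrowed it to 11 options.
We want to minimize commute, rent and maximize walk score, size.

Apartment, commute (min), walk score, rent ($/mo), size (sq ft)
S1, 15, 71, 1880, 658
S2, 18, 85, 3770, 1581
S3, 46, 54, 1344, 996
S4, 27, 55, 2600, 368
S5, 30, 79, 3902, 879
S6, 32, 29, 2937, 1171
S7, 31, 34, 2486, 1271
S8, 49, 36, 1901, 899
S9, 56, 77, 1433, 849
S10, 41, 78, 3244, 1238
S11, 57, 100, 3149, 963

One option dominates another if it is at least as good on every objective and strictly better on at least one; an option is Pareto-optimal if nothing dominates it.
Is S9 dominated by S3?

No

S3 vs S9: S3 is worse on walk score (54 vs 77), so it does not dominate S9.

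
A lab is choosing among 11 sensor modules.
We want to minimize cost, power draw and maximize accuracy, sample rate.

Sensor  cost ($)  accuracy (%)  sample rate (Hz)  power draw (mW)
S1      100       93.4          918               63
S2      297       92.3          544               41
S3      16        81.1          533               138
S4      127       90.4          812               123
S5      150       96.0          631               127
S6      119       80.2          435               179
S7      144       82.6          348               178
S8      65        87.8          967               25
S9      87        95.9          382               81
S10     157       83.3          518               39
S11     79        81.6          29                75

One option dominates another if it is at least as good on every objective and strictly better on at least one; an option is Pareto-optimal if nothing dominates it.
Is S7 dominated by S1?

S1 vs S7: cost 100≤144, accuracy 93.4≥82.6, sample rate 918≥348, power draw 63≤178 — S1 is at least as good on every objective with at least one strict improvement.

Yes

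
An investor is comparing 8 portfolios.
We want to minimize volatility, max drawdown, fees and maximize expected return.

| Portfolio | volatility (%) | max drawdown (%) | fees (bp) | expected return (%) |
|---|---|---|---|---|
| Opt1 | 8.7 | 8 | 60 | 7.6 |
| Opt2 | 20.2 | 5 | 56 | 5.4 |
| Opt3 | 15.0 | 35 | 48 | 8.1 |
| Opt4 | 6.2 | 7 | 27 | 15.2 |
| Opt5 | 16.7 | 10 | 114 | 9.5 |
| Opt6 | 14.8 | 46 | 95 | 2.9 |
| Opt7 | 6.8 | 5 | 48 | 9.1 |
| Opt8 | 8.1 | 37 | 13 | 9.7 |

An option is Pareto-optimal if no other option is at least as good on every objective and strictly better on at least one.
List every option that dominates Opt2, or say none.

Opt7: volatility 6.8≤20.2, max drawdown 5≤5, fees 48≤56, expected return 9.1≥5.4 — dominates Opt2.
Others (Opt1, Opt3, Opt4, Opt5, Opt6, Opt8) are each worse than Opt2 on at least one objective.

Opt7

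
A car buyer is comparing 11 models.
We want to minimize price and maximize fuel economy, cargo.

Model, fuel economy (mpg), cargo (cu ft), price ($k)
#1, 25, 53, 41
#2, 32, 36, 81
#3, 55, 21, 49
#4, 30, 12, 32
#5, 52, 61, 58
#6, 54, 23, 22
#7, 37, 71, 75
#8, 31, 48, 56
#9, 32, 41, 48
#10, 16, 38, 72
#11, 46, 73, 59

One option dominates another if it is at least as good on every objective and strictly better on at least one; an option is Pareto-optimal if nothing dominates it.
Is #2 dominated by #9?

#9 vs #2: fuel economy 32≥32, cargo 41≥36, price 48≤81 — #9 is at least as good on every objective with at least one strict improvement.

Yes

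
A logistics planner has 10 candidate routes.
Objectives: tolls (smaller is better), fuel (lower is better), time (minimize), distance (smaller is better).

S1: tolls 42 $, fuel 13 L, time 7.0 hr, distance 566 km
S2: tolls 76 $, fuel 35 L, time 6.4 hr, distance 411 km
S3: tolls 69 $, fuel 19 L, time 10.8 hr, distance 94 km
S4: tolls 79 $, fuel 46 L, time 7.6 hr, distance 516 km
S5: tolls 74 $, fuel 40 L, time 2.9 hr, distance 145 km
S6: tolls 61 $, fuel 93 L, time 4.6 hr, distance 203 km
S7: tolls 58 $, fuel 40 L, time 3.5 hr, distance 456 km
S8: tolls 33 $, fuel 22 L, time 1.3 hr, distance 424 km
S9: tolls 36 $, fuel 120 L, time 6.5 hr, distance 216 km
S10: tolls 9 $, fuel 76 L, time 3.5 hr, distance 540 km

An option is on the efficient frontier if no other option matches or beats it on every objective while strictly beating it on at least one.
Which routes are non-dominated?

S1: not dominated (best fuel).
S2: not dominated.
S3: not dominated (best distance).
S4: dominated by S2 (tolls 76≤79, fuel 35≤46, time 6.4≤7.6, distance 411≤516).
S5: not dominated.
S6: not dominated.
S7: dominated by S8 (tolls 33≤58, fuel 22≤40, time 1.3≤3.5, distance 424≤456).
S8: not dominated (best time).
S9: not dominated.
S10: not dominated (best tolls).

S1, S2, S3, S5, S6, S8, S9, S10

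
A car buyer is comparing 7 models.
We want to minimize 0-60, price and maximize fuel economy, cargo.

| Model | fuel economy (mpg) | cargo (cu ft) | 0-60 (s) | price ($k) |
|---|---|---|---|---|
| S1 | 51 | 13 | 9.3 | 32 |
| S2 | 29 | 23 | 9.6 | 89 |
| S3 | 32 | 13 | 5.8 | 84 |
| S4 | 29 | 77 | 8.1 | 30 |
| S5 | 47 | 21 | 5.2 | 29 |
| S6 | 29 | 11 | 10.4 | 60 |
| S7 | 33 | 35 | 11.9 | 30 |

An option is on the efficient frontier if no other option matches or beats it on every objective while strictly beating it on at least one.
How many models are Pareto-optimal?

4

S1: not dominated (best fuel economy).
S2: dominated by S4 (fuel economy 29≥29, cargo 77≥23, 0-60 8.1≤9.6, price 30≤89).
S3: dominated by S5 (fuel economy 47≥32, cargo 21≥13, 0-60 5.2≤5.8, price 29≤84).
S4: not dominated (best cargo).
S5: not dominated (best 0-60).
S6: dominated by S1 (fuel economy 51≥29, cargo 13≥11, 0-60 9.3≤10.4, price 32≤60).
S7: not dominated.
Pareto-optimal: S1, S4, S5, S7 → 4.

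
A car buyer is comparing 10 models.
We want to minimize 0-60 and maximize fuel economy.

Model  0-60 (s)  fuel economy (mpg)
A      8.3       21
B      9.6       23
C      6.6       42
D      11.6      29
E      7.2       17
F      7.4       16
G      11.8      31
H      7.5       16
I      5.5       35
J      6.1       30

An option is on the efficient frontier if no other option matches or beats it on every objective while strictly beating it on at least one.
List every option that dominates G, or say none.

C: 0-60 6.6≤11.8, fuel economy 42≥31 — dominates G.
I: 0-60 5.5≤11.8, fuel economy 35≥31 — dominates G.
Others (A, B, D, E, F, H, J) are each worse than G on at least one objective.

C, I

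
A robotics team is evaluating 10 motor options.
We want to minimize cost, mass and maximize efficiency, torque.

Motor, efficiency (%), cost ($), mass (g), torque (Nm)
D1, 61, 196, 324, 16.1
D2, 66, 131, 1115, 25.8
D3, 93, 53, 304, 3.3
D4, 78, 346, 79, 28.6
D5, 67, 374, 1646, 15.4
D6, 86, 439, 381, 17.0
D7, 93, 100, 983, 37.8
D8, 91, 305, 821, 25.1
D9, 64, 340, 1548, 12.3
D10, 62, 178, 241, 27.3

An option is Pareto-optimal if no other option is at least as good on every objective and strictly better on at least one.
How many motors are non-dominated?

D1: dominated by D10 (efficiency 62≥61, cost 178≤196, mass 241≤324, torque 27.3≥16.1).
D2: dominated by D7 (efficiency 93≥66, cost 100≤131, mass 983≤1115, torque 37.8≥25.8).
D3: not dominated (best cost).
D4: not dominated (best mass).
D5: dominated by D4 (efficiency 78≥67, cost 346≤374, mass 79≤1646, torque 28.6≥15.4).
D6: not dominated.
D7: not dominated (best torque).
D8: not dominated.
D9: dominated by D2 (efficiency 66≥64, cost 131≤340, mass 1115≤1548, torque 25.8≥12.3).
D10: not dominated.
Pareto-optimal: D3, D4, D6, D7, D8, D10 → 6.

6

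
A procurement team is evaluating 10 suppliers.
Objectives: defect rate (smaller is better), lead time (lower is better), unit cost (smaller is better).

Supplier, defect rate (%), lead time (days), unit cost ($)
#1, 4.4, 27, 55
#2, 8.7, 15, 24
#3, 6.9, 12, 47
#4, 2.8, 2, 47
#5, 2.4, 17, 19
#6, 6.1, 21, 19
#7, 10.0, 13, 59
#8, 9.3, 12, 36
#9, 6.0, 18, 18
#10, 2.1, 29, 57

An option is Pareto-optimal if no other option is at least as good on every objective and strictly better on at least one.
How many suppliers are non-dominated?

#1: dominated by #4 (defect rate 2.8≤4.4, lead time 2≤27, unit cost 47≤55).
#2: not dominated.
#3: dominated by #4 (defect rate 2.8≤6.9, lead time 2≤12, unit cost 47≤47).
#4: not dominated (best lead time).
#5: not dominated.
#6: dominated by #5 (defect rate 2.4≤6.1, lead time 17≤21, unit cost 19≤19).
#7: dominated by #3 (defect rate 6.9≤10.0, lead time 12≤13, unit cost 47≤59).
#8: not dominated.
#9: not dominated (best unit cost).
#10: not dominated (best defect rate).
Pareto-optimal: #2, #4, #5, #8, #9, #10 → 6.

6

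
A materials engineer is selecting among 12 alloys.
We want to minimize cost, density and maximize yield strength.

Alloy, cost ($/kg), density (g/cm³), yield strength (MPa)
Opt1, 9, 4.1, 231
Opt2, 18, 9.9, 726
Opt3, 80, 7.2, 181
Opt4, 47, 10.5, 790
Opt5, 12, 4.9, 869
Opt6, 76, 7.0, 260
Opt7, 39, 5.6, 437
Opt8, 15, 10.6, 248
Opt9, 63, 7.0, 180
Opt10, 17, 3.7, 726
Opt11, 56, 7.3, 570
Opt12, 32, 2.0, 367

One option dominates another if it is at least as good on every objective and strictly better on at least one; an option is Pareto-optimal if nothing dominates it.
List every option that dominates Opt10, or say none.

none

Opt1: worse on density (4.1 vs 3.7).
Opt2: worse on cost (18 vs 17).
Opt3: worse on cost (80 vs 17).
Opt4: worse on cost (47 vs 17).
Opt5: worse on density (4.9 vs 3.7).
Opt6: worse on cost (76 vs 17).
Opt7: worse on cost (39 vs 17).
Opt8: worse on density (10.6 vs 3.7).
Opt9: worse on cost (63 vs 17).
Opt11: worse on cost (56 vs 17).
Opt12: worse on cost (32 vs 17).
No option dominates Opt10.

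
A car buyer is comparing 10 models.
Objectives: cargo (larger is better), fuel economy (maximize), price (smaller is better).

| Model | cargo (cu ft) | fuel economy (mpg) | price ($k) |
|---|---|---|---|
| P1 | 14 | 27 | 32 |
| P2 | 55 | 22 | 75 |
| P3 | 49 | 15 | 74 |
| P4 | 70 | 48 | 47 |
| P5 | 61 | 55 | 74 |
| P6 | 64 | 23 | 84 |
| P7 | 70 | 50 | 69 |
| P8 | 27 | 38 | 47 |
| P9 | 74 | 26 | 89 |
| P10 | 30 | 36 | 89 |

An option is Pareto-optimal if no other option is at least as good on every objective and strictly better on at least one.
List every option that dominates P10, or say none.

P4: cargo 70≥30, fuel economy 48≥36, price 47≤89 — dominates P10.
P5: cargo 61≥30, fuel economy 55≥36, price 74≤89 — dominates P10.
P7: cargo 70≥30, fuel economy 50≥36, price 69≤89 — dominates P10.
Others (P1, P2, P3, P6, P8, P9) are each worse than P10 on at least one objective.

P4, P5, P7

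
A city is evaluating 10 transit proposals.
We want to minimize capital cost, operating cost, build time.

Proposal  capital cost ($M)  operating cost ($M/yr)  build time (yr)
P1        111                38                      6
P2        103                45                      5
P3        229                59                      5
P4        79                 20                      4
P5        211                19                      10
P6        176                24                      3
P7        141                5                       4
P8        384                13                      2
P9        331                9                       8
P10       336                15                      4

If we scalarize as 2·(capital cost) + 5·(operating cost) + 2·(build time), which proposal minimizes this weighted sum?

P4

P1: 2·111 + 5·38 + 2·6 = 424
P2: 2·103 + 5·45 + 2·5 = 441
P3: 2·229 + 5·59 + 2·5 = 763
P4: 2·79 + 5·20 + 2·4 = 266
P5: 2·211 + 5·19 + 2·10 = 537
P6: 2·176 + 5·24 + 2·3 = 478
P7: 2·141 + 5·5 + 2·4 = 315
P8: 2·384 + 5·13 + 2·2 = 837
P9: 2·331 + 5·9 + 2·8 = 723
P10: 2·336 + 5·15 + 2·4 = 755
Lowest: P4 at 266.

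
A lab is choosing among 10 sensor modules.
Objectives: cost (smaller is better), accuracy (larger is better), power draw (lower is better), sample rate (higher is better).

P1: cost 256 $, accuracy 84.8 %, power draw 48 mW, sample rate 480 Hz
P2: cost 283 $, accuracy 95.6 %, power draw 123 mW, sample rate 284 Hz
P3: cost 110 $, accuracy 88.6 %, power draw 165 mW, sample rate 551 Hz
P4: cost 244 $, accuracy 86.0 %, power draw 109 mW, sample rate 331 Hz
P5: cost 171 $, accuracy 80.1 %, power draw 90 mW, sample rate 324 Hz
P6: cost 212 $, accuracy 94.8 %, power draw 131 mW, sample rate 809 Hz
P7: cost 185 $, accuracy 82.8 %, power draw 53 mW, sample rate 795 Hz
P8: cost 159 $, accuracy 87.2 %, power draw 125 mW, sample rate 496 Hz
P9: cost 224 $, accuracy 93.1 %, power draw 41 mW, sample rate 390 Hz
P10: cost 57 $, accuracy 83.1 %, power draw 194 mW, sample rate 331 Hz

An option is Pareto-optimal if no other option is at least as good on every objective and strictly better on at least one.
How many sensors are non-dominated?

9

P1: not dominated.
P2: not dominated (best accuracy).
P3: not dominated.
P4: dominated by P9 (cost 224≤244, accuracy 93.1≥86.0, power draw 41≤109, sample rate 390≥331).
P5: not dominated.
P6: not dominated (best sample rate).
P7: not dominated.
P8: not dominated.
P9: not dominated (best power draw).
P10: not dominated (best cost).
Pareto-optimal: P1, P2, P3, P5, P6, P7, P8, P9, P10 → 9.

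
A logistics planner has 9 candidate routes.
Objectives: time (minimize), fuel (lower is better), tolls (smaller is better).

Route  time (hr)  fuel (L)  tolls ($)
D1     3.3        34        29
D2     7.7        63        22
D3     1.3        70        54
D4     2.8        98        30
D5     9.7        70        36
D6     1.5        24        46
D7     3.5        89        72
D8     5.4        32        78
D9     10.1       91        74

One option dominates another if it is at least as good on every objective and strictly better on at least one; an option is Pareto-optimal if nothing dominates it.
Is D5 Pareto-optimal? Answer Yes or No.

No

D1 vs D5: time 3.3≤9.7, fuel 34≤70, tolls 29≤36 — D1 is at least as good on every objective and strictly better on at least one, so D1 dominates D5.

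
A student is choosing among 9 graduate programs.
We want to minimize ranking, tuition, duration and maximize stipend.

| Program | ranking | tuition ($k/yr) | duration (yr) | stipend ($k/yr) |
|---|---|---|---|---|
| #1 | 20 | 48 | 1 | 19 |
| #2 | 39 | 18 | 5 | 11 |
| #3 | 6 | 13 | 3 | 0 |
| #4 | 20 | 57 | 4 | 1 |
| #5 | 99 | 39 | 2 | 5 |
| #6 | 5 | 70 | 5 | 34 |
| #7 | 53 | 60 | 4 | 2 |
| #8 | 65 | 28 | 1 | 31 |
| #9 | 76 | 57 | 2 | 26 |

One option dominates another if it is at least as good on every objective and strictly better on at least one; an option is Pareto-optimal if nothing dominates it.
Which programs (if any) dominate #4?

#1: ranking 20≤20, tuition 48≤57, duration 1≤4, stipend 19≥1 — dominates #4.
Others (#2, #3, #5, #6, #7, #8, #9) are each worse than #4 on at least one objective.

#1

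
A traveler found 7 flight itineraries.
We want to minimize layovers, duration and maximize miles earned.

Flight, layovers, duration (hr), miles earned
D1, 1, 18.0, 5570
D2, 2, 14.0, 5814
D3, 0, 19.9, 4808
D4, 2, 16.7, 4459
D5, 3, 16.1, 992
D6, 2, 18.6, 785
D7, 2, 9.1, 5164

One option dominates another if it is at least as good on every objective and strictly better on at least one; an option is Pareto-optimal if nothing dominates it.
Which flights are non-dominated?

D1: not dominated.
D2: not dominated (best miles earned).
D3: not dominated (best layovers).
D4: dominated by D2 (layovers 2≤2, duration 14.0≤16.7, miles earned 5814≥4459).
D5: dominated by D2 (layovers 2≤3, duration 14.0≤16.1, miles earned 5814≥992).
D6: dominated by D1 (layovers 1≤2, duration 18.0≤18.6, miles earned 5570≥785).
D7: not dominated (best duration).

D1, D2, D3, D7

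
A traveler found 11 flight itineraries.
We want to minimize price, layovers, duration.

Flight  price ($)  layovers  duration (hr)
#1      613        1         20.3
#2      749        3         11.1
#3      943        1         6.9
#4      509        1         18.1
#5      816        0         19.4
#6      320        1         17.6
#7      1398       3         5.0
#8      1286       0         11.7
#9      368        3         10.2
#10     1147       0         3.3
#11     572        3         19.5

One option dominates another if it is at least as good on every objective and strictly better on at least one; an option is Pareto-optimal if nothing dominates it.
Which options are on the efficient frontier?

#3, #5, #6, #9, #10

#1: dominated by #4 (price 509≤613, layovers 1≤1, duration 18.1≤20.3).
#2: dominated by #9 (price 368≤749, layovers 3≤3, duration 10.2≤11.1).
#3: not dominated.
#4: dominated by #6 (price 320≤509, layovers 1≤1, duration 17.6≤18.1).
#5: not dominated.
#6: not dominated (best price).
#7: dominated by #10 (price 1147≤1398, layovers 0≤3, duration 3.3≤5.0).
#8: dominated by #10 (price 1147≤1286, layovers 0≤0, duration 3.3≤11.7).
#9: not dominated.
#10: not dominated (best duration).
#11: dominated by #4 (price 509≤572, layovers 1≤3, duration 18.1≤19.5).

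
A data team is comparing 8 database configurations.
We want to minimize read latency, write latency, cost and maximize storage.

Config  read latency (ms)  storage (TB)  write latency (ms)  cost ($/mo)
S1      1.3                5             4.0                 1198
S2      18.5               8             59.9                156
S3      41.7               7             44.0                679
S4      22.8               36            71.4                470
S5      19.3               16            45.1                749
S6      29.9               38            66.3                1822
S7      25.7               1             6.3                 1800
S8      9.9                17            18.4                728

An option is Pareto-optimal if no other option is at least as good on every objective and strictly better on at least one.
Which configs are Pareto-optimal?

S1, S2, S3, S4, S6, S8

S1: not dominated (best read latency).
S2: not dominated (best cost).
S3: not dominated.
S4: not dominated.
S5: dominated by S8 (read latency 9.9≤19.3, storage 17≥16, write latency 18.4≤45.1, cost 728≤749).
S6: not dominated (best storage).
S7: dominated by S1 (read latency 1.3≤25.7, storage 5≥1, write latency 4.0≤6.3, cost 1198≤1800).
S8: not dominated.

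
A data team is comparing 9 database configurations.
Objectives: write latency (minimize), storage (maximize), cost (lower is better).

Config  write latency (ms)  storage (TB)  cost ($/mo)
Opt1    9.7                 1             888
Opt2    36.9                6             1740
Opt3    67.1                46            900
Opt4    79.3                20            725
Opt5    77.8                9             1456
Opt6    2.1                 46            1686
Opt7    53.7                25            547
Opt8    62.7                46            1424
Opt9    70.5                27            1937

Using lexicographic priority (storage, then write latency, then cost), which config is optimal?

Opt6

First maximize storage: best is 46, kept {Opt3, Opt6, Opt8}.
Then minimize write latency: best is 2.1, kept {Opt6}.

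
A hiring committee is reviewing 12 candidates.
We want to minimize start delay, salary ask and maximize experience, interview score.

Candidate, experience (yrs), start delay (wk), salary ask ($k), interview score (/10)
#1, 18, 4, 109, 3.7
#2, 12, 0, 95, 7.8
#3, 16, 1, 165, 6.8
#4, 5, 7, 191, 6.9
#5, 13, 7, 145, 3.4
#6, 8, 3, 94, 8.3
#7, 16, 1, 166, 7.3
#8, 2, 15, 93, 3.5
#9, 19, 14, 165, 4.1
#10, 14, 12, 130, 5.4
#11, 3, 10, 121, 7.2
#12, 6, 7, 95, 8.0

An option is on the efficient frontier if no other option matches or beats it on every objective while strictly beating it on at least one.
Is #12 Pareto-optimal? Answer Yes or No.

#6 vs #12: experience 8≥6, start delay 3≤7, salary ask 94≤95, interview score 8.3≥8.0 — #6 is at least as good on every objective and strictly better on at least one, so #6 dominates #12.

No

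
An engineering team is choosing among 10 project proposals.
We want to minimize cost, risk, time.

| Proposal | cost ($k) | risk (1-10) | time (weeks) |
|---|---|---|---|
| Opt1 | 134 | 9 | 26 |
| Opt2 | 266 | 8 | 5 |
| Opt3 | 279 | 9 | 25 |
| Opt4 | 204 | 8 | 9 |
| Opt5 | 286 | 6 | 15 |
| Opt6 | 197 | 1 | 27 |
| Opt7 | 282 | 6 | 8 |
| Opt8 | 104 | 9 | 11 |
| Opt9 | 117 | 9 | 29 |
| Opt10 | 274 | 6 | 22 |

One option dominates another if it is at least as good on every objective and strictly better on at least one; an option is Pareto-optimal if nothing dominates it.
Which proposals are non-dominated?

Opt2, Opt4, Opt6, Opt7, Opt8, Opt10

Opt1: dominated by Opt8 (cost 104≤134, risk 9≤9, time 11≤26).
Opt2: not dominated (best time).
Opt3: dominated by Opt2 (cost 266≤279, risk 8≤9, time 5≤25).
Opt4: not dominated.
Opt5: dominated by Opt7 (cost 282≤286, risk 6≤6, time 8≤15).
Opt6: not dominated (best risk).
Opt7: not dominated.
Opt8: not dominated (best cost).
Opt9: dominated by Opt8 (cost 104≤117, risk 9≤9, time 11≤29).
Opt10: not dominated.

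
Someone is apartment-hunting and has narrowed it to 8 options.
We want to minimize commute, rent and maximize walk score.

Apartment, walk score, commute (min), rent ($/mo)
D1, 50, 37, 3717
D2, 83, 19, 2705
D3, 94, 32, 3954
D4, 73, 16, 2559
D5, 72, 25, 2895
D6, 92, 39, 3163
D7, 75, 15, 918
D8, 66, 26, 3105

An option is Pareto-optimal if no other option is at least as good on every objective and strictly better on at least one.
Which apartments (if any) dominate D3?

none

D1: worse on walk score (50 vs 94).
D2: worse on walk score (83 vs 94).
D4: worse on walk score (73 vs 94).
D5: worse on walk score (72 vs 94).
D6: worse on walk score (92 vs 94).
D7: worse on walk score (75 vs 94).
D8: worse on walk score (66 vs 94).
No option dominates D3.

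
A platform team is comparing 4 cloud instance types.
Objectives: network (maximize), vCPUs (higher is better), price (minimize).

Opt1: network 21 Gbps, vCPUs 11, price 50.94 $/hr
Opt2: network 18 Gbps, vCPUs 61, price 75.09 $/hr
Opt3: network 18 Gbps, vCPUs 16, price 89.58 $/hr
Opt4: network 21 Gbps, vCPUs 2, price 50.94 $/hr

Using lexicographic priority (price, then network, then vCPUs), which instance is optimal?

Opt1

First minimize price: best is 50.94, kept {Opt1, Opt4}.
Then maximize network: best is 21, kept {Opt1, Opt4}.
Then maximize vCPUs: best is 11, kept {Opt1}.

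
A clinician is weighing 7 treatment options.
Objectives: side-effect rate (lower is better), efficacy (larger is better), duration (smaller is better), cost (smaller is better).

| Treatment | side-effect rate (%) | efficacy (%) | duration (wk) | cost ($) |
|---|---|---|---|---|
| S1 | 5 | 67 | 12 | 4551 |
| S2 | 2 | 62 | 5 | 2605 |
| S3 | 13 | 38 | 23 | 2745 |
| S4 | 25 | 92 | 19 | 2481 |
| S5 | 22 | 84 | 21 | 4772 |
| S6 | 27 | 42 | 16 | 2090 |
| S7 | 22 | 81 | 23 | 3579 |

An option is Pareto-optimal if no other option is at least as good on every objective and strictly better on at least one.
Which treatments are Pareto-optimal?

S1: not dominated.
S2: not dominated (best side-effect rate).
S3: dominated by S2 (side-effect rate 2≤13, efficacy 62≥38, duration 5≤23, cost 2605≤2745).
S4: not dominated (best efficacy).
S5: not dominated.
S6: not dominated (best cost).
S7: not dominated.

S1, S2, S4, S5, S6, S7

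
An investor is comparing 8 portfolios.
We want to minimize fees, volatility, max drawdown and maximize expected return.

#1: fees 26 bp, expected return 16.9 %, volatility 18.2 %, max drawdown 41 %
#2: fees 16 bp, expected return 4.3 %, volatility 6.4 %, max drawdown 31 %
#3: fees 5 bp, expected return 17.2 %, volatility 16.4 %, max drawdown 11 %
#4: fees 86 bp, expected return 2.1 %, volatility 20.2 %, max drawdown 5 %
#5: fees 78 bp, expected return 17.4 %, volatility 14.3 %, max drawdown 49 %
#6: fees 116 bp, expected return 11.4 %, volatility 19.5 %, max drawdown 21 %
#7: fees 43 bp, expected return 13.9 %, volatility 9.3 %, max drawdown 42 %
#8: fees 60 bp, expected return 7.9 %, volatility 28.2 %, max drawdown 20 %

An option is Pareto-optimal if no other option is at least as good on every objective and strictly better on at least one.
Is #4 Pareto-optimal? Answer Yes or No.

Yes

#1: worse on max drawdown (41 vs 5).
#2: worse on max drawdown (31 vs 5).
#3: worse on max drawdown (11 vs 5).
#5: worse on max drawdown (49 vs 5).
#6: worse on fees (116 vs 86).
#7: worse on max drawdown (42 vs 5).
#8: worse on volatility (28.2 vs 20.2).
No option is at least as good as #4 on every objective and strictly better on one.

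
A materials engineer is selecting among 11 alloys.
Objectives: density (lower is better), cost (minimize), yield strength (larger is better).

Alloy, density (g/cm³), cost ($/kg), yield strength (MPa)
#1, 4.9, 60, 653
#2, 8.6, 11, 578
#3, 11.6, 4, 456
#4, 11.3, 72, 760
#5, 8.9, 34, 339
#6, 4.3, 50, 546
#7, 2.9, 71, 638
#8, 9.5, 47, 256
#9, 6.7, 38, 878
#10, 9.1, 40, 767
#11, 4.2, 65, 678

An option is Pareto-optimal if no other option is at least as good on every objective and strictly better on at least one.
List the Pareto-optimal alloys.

#1: not dominated.
#2: not dominated.
#3: not dominated (best cost).
#4: dominated by #9 (density 6.7≤11.3, cost 38≤72, yield strength 878≥760).
#5: dominated by #2 (density 8.6≤8.9, cost 11≤34, yield strength 578≥339).
#6: not dominated.
#7: not dominated (best density).
#8: dominated by #2 (density 8.6≤9.5, cost 11≤47, yield strength 578≥256).
#9: not dominated (best yield strength).
#10: dominated by #9 (density 6.7≤9.1, cost 38≤40, yield strength 878≥767).
#11: not dominated.

#1, #2, #3, #6, #7, #9, #11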